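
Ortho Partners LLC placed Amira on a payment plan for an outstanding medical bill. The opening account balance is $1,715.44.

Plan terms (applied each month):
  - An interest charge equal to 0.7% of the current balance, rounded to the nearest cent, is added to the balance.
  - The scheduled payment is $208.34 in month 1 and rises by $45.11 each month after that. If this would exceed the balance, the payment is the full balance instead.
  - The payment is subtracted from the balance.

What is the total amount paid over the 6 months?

Month 1: opening $1,715.44; interest $12.01 → $1,727.45; payment $208.34; balance $1,519.11
Month 2: opening $1,519.11; interest $10.63 → $1,529.74; payment $253.45; balance $1,276.29
Month 3: opening $1,276.29; interest $8.93 → $1,285.22; payment $298.56; balance $986.66
Month 4: opening $986.66; interest $6.91 → $993.57; payment $343.67; balance $649.90
Month 5: opening $649.90; interest $4.55 → $654.45; payment $388.78; balance $265.67
Month 6: opening $265.67; interest $1.86 → $267.53; payment $267.53; balance $0.00
Total paid: $1,760.33

$1,760.33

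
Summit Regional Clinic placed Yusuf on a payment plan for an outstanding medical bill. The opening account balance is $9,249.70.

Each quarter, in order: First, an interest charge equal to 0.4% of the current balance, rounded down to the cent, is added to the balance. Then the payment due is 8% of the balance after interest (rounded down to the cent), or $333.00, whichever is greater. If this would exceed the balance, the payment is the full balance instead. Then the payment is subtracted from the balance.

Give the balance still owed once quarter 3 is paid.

# | Opening | Interest | Payment | End bal
1 | $9,249.70 | $36.99 | $742.93 | $8,543.76
2 | $8,543.76 | $34.17 | $686.23 | $7,891.70
3 | $7,891.70 | $31.56 | $633.86 | $7,289.40

$7,289.40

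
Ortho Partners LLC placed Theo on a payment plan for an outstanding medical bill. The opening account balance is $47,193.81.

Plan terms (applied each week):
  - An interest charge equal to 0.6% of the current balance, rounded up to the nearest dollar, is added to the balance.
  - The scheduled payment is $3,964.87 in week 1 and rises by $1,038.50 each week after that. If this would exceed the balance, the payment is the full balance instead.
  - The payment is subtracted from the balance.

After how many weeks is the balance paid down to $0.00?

Week 1: opening $47,193.81; interest $284.00 → $47,477.81; payment $3,964.87; balance $43,512.94
Week 2: opening $43,512.94; interest $262.00 → $43,774.94; payment $5,003.37; balance $38,771.57
Week 3: opening $38,771.57; interest $233.00 → $39,004.57; payment $6,041.87; balance $32,962.70
Week 4: opening $32,962.70; interest $198.00 → $33,160.70; payment $7,080.37; balance $26,080.33
Week 5: opening $26,080.33; interest $157.00 → $26,237.33; payment $8,118.87; balance $18,118.46
Week 6: opening $18,118.46; interest $109.00 → $18,227.46; payment $9,157.37; balance $9,070.09
Week 7: opening $9,070.09; interest $55.00 → $9,125.09; payment $9,125.09; balance $0.00
Balance reaches $0.00 in week 7.

7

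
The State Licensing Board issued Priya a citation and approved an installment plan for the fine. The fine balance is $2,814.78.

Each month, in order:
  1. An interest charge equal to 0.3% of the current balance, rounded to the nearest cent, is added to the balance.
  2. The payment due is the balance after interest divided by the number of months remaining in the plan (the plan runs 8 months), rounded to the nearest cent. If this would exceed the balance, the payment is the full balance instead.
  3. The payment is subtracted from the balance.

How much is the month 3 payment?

# | Opening | Interest | Payment | End bal
1 | $2,814.78 | $8.44 | $352.90 | $2,470.32
2 | $2,470.32 | $7.41 | $353.96 | $2,123.77
3 | $2,123.77 | $6.37 | $355.02 | $1,775.12

$355.02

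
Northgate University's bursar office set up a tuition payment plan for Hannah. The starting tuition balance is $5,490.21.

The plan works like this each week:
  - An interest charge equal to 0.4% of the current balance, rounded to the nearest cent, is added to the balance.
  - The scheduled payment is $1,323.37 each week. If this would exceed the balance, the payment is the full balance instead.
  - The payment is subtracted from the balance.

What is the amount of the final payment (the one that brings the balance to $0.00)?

$254.27

Week 1: $5,490.21 +$21.96 interest = $5,512.17; pay $1,323.37 → $4,188.80
Week 2: $4,188.80 +$16.76 interest = $4,205.56; pay $1,323.37 → $2,882.19
Week 3: $2,882.19 +$11.53 interest = $2,893.72; pay $1,323.37 → $1,570.35
Week 4: $1,570.35 +$6.28 interest = $1,576.63; pay $1,323.37 → $253.26
Week 5: $253.26 +$1.01 interest = $254.27; pay $254.27 → $0.00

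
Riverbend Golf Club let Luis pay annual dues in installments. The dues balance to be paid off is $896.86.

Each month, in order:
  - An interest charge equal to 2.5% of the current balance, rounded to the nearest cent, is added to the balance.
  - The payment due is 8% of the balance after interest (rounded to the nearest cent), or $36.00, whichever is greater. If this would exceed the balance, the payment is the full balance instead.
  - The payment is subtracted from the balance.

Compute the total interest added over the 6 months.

Month 1: opening $896.86; interest $22.42 → $919.28; payment $73.54; balance $845.74
Month 2: opening $845.74; interest $21.14 → $866.88; payment $69.35; balance $797.53
Month 3: opening $797.53; interest $19.94 → $817.47; payment $65.40; balance $752.07
Month 4: opening $752.07; interest $18.80 → $770.87; payment $61.67; balance $709.20
Month 5: opening $709.20; interest $17.73 → $726.93; payment $58.15; balance $668.78
Month 6: opening $668.78; interest $16.72 → $685.50; payment $54.84; balance $630.66
Total interest: $22.42 + $21.14 + $19.94 + $18.80 + $17.73 + $16.72 = $116.75

$116.75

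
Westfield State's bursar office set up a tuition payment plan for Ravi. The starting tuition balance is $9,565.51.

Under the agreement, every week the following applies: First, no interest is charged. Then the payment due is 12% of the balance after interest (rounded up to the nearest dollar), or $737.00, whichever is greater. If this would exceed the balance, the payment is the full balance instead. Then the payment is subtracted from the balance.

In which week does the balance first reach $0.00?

12

Week 1: opening $9,565.51; payment $1,148.00; balance $8,417.51
Week 2: opening $8,417.51; payment $1,011.00; balance $7,406.51
Week 3: opening $7,406.51; payment $889.00; balance $6,517.51
Week 4: opening $6,517.51; payment $783.00; balance $5,734.51
Week 5: opening $5,734.51; payment $737.00; balance $4,997.51
Week 6: opening $4,997.51; payment $737.00; balance $4,260.51
Week 7: opening $4,260.51; payment $737.00; balance $3,523.51
Week 8: opening $3,523.51; payment $737.00; balance $2,786.51
Week 9: opening $2,786.51; payment $737.00; balance $2,049.51
Week 10: opening $2,049.51; payment $737.00; balance $1,312.51
Week 11: opening $1,312.51; payment $737.00; balance $575.51
Week 12: opening $575.51; payment $575.51; balance $0.00
Balance reaches $0.00 in week 12.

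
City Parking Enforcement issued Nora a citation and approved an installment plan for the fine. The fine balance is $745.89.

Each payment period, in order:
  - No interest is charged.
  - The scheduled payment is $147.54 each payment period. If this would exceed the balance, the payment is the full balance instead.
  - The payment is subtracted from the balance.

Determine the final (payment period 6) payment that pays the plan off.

# | Opening | Payment | End bal
1 | $745.89 | $147.54 | $598.35
2 | $598.35 | $147.54 | $450.81
3 | $450.81 | $147.54 | $303.27
4 | $303.27 | $147.54 | $155.73
5 | $155.73 | $147.54 | $8.19
6 | $8.19 | $8.19 | $0.00

$8.19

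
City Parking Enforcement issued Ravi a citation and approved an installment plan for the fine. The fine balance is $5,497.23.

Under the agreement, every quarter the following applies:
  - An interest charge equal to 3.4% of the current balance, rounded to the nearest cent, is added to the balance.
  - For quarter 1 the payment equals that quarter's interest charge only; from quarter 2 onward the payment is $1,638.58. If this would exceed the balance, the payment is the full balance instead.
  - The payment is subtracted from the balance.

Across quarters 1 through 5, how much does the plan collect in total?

$6,128.85

Quarter 1: opening $5,497.23; interest $186.91 → $5,684.14; payment $186.91; balance $5,497.23
Quarter 2: opening $5,497.23; interest $186.91 → $5,684.14; payment $1,638.58; balance $4,045.56
Quarter 3: opening $4,045.56; interest $137.55 → $4,183.11; payment $1,638.58; balance $2,544.53
Quarter 4: opening $2,544.53; interest $86.51 → $2,631.04; payment $1,638.58; balance $992.46
Quarter 5: opening $992.46; interest $33.74 → $1,026.20; payment $1,026.20; balance $0.00
Total paid: $6,128.85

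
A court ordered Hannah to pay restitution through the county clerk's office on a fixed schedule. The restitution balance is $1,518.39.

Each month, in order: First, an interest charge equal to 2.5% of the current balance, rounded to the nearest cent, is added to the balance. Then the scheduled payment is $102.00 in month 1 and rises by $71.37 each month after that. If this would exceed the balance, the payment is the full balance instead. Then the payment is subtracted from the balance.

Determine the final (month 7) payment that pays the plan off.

$2.47

Month 1: $1,518.39 +$37.96 interest = $1,556.35; pay $102.00 → $1,454.35
Month 2: $1,454.35 +$36.36 interest = $1,490.71; pay $173.37 → $1,317.34
Month 3: $1,317.34 +$32.93 interest = $1,350.27; pay $244.74 → $1,105.53
Month 4: $1,105.53 +$27.64 interest = $1,133.17; pay $316.11 → $817.06
Month 5: $817.06 +$20.43 interest = $837.49; pay $387.48 → $450.01
Month 6: $450.01 +$11.25 interest = $461.26; pay $458.85 → $2.41
Month 7: $2.41 +$0.06 interest = $2.47; pay $2.47 → $0.00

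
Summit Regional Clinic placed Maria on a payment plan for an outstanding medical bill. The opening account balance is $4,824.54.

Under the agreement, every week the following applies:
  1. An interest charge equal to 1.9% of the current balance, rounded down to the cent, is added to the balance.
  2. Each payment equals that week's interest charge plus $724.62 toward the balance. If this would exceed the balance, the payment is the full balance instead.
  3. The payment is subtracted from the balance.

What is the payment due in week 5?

Week 1: $4,824.54 +$91.66 interest = $4,916.20; pay $816.28 → $4,099.92
Week 2: $4,099.92 +$77.89 interest = $4,177.81; pay $802.51 → $3,375.30
Week 3: $3,375.30 +$64.13 interest = $3,439.43; pay $788.75 → $2,650.68
Week 4: $2,650.68 +$50.36 interest = $2,701.04; pay $774.98 → $1,926.06
Week 5: $1,926.06 +$36.59 interest = $1,962.65; pay $761.21 → $1,201.44

$761.21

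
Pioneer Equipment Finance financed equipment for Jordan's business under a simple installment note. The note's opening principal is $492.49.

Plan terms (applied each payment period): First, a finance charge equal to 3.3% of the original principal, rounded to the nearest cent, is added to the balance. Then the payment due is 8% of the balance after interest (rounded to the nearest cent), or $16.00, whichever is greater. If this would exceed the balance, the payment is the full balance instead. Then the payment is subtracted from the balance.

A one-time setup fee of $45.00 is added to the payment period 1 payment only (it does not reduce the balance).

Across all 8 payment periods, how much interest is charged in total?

# | Opening | Interest | Payment | Fee | End bal
1 | $492.49 | $16.25 | $40.70 | $45.00 | $468.04
2 | $468.04 | $16.25 | $38.74 | — | $445.55
3 | $445.55 | $16.25 | $36.94 | — | $424.86
4 | $424.86 | $16.25 | $35.29 | — | $405.82
5 | $405.82 | $16.25 | $33.77 | — | $388.30
6 | $388.30 | $16.25 | $32.36 | — | $372.19
7 | $372.19 | $16.25 | $31.08 | — | $357.36
8 | $357.36 | $16.25 | $29.89 | — | $343.72
Total interest: $16.25 + $16.25 + $16.25 + $16.25 + $16.25 + $16.25 + $16.25 + $16.25 = $130.00

$130.00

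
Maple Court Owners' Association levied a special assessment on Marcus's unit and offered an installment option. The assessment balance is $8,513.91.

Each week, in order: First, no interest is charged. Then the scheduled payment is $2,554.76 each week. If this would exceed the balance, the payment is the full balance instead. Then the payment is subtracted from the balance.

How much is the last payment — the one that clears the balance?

$849.63

Week 1: opening $8,513.91; payment $2,554.76; balance $5,959.15
Week 2: opening $5,959.15; payment $2,554.76; balance $3,404.39
Week 3: opening $3,404.39; payment $2,554.76; balance $849.63
Week 4: opening $849.63; payment $849.63; balance $0.00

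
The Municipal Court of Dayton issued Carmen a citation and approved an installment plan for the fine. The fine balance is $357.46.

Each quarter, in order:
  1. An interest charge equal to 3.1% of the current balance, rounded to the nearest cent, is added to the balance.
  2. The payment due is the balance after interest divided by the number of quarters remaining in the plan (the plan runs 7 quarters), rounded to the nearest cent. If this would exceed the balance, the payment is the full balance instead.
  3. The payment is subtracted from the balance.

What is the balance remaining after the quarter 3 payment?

Quarter 1: opening $357.46; interest $11.08 → $368.54; payment $52.65; balance $315.89
Quarter 2: opening $315.89; interest $9.79 → $325.68; payment $54.28; balance $271.40
Quarter 3: opening $271.40; interest $8.41 → $279.81; payment $55.96; balance $223.85

$223.85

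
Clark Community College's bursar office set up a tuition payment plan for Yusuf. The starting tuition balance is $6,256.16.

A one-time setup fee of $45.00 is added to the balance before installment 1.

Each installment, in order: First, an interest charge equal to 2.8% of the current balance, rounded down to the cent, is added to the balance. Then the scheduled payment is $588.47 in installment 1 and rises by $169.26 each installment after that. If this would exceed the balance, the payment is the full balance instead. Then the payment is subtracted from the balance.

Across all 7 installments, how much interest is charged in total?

Installment 1: opening $6,301.16; interest $176.43 → $6,477.59; payment $588.47; balance $5,889.12
Installment 2: opening $5,889.12; interest $164.89 → $6,054.01; payment $757.73; balance $5,296.28
Installment 3: opening $5,296.28; interest $148.29 → $5,444.57; payment $926.99; balance $4,517.58
Installment 4: opening $4,517.58; interest $126.49 → $4,644.07; payment $1,096.25; balance $3,547.82
Installment 5: opening $3,547.82; interest $99.33 → $3,647.15; payment $1,265.51; balance $2,381.64
Installment 6: opening $2,381.64; interest $66.68 → $2,448.32; payment $1,434.77; balance $1,013.55
Installment 7: opening $1,013.55; interest $28.37 → $1,041.92; payment $1,041.92; balance $0.00
Total interest: $176.43 + $164.89 + $148.29 + $126.49 + $99.33 + $66.68 + $28.37 = $810.48

$810.48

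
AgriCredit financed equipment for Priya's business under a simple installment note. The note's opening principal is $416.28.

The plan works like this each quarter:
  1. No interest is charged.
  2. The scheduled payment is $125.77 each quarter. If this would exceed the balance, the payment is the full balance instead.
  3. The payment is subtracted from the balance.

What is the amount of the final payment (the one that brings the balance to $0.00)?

Quarter 1: $416.28 − $125.77 → $290.51
Quarter 2: $290.51 − $125.77 → $164.74
Quarter 3: $164.74 − $125.77 → $38.97
Quarter 4: $38.97 − $38.97 → $0.00

$38.97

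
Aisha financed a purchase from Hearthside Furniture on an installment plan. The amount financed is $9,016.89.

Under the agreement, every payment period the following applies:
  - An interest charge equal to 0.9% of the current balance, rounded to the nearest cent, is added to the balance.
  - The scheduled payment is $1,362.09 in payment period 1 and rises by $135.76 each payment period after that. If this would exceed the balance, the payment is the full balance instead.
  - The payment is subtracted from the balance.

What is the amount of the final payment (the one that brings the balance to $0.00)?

$1,136.13

Payment period 1: $9,016.89 +$81.15 interest = $9,098.04; pay $1,362.09 → $7,735.95
Payment period 2: $7,735.95 +$69.62 interest = $7,805.57; pay $1,497.85 → $6,307.72
Payment period 3: $6,307.72 +$56.77 interest = $6,364.49; pay $1,633.61 → $4,730.88
Payment period 4: $4,730.88 +$42.58 interest = $4,773.46; pay $1,769.37 → $3,004.09
Payment period 5: $3,004.09 +$27.04 interest = $3,031.13; pay $1,905.13 → $1,126.00
Payment period 6: $1,126.00 +$10.13 interest = $1,136.13; pay $1,136.13 → $0.00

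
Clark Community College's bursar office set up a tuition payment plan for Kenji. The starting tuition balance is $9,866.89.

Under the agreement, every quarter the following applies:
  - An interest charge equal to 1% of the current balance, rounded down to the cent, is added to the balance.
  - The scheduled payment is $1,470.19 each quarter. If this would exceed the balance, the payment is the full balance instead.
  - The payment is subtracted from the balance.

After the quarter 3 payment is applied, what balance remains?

Quarter 1: opening $9,866.89; interest $98.66 → $9,965.55; payment $1,470.19; balance $8,495.36
Quarter 2: opening $8,495.36; interest $84.95 → $8,580.31; payment $1,470.19; balance $7,110.12
Quarter 3: opening $7,110.12; interest $71.10 → $7,181.22; payment $1,470.19; balance $5,711.03

$5,711.03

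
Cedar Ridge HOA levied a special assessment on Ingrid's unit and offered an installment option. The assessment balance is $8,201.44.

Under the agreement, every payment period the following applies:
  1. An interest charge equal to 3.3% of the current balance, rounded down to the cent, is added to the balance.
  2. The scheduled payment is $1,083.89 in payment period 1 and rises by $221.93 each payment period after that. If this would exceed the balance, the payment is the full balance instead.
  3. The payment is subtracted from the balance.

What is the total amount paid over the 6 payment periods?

Payment period 1: opening $8,201.44; interest $270.64 → $8,472.08; payment $1,083.89; balance $7,388.19
Payment period 2: opening $7,388.19; interest $243.81 → $7,632.00; payment $1,305.82; balance $6,326.18
Payment period 3: opening $6,326.18; interest $208.76 → $6,534.94; payment $1,527.75; balance $5,007.19
Payment period 4: opening $5,007.19; interest $165.23 → $5,172.42; payment $1,749.68; balance $3,422.74
Payment period 5: opening $3,422.74; interest $112.95 → $3,535.69; payment $1,971.61; balance $1,564.08
Payment period 6: opening $1,564.08; interest $51.61 → $1,615.69; payment $1,615.69; balance $0.00
Total paid: $9,254.44

$9,254.44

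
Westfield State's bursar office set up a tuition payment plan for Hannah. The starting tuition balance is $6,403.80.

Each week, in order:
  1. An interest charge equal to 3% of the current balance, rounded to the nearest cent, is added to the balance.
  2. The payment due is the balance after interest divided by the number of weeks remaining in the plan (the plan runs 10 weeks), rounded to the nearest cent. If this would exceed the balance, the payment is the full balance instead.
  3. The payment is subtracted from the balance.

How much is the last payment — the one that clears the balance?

$860.62

Week 1: $6,403.80 +$192.11 interest = $6,595.91; pay $659.59 → $5,936.32
Week 2: $5,936.32 +$178.09 interest = $6,114.41; pay $679.38 → $5,435.03
Week 3: $5,435.03 +$163.05 interest = $5,598.08; pay $699.76 → $4,898.32
Week 4: $4,898.32 +$146.95 interest = $5,045.27; pay $720.75 → $4,324.52
Week 5: $4,324.52 +$129.74 interest = $4,454.26; pay $742.38 → $3,711.88
Week 6: $3,711.88 +$111.36 interest = $3,823.24; pay $764.65 → $3,058.59
Week 7: $3,058.59 +$91.76 interest = $3,150.35; pay $787.59 → $2,362.76
Week 8: $2,362.76 +$70.88 interest = $2,433.64; pay $811.21 → $1,622.43
Week 9: $1,622.43 +$48.67 interest = $1,671.10; pay $835.55 → $835.55
Week 10: $835.55 +$25.07 interest = $860.62; pay $860.62 → $0.00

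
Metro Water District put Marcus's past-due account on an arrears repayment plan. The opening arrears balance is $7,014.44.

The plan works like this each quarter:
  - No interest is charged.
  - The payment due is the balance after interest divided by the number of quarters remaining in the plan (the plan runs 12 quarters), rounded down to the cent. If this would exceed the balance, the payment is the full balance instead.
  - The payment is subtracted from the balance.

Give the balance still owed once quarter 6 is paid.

$3,507.24

# | Opening | Payment | End bal
1 | $7,014.44 | $584.53 | $6,429.91
2 | $6,429.91 | $584.53 | $5,845.38
3 | $5,845.38 | $584.53 | $5,260.85
4 | $5,260.85 | $584.53 | $4,676.32
5 | $4,676.32 | $584.54 | $4,091.78
6 | $4,091.78 | $584.54 | $3,507.24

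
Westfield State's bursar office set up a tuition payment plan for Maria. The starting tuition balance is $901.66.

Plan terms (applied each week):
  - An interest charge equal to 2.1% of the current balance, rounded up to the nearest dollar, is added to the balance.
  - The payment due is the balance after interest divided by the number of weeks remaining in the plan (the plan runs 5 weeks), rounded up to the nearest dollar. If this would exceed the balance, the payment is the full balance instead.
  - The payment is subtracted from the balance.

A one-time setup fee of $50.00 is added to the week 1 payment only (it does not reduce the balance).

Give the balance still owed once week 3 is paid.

$383.66

# | Opening | Interest | Payment | Fee | End bal
1 | $901.66 | $19.00 | $185.00 | $50.00 | $735.66
2 | $735.66 | $16.00 | $188.00 | — | $563.66
3 | $563.66 | $12.00 | $192.00 | — | $383.66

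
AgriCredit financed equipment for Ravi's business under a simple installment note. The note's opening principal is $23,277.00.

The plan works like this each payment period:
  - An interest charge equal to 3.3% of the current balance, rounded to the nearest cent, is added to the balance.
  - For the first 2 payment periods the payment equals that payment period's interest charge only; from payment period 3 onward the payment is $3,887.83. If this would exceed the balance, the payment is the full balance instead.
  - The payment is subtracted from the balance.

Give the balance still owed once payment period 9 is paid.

Payment period 1: opening $23,277.00; interest $768.14 → $24,045.14; payment $768.14; balance $23,277.00
Payment period 2: opening $23,277.00; interest $768.14 → $24,045.14; payment $768.14; balance $23,277.00
Payment period 3: opening $23,277.00; interest $768.14 → $24,045.14; payment $3,887.83; balance $20,157.31
Payment period 4: opening $20,157.31; interest $665.19 → $20,822.50; payment $3,887.83; balance $16,934.67
Payment period 5: opening $16,934.67; interest $558.84 → $17,493.51; payment $3,887.83; balance $13,605.68
Payment period 6: opening $13,605.68; interest $448.99 → $14,054.67; payment $3,887.83; balance $10,166.84
Payment period 7: opening $10,166.84; interest $335.51 → $10,502.35; payment $3,887.83; balance $6,614.52
Payment period 8: opening $6,614.52; interest $218.28 → $6,832.80; payment $3,887.83; balance $2,944.97
Payment period 9: opening $2,944.97; interest $97.18 → $3,042.15; payment $3,042.15; balance $0.00

$0.00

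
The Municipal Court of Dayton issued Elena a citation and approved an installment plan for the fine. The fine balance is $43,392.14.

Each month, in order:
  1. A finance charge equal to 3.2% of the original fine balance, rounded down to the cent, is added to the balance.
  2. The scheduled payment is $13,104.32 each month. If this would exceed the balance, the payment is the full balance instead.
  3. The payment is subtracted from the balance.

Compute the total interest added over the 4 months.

$5,554.16

# | Opening | Interest | Payment | End bal
1 | $43,392.14 | $1,388.54 | $13,104.32 | $31,676.36
2 | $31,676.36 | $1,388.54 | $13,104.32 | $19,960.58
3 | $19,960.58 | $1,388.54 | $13,104.32 | $8,244.80
4 | $8,244.80 | $1,388.54 | $9,633.34 | $0.00
Total interest: $1,388.54 + $1,388.54 + $1,388.54 + $1,388.54 = $5,554.16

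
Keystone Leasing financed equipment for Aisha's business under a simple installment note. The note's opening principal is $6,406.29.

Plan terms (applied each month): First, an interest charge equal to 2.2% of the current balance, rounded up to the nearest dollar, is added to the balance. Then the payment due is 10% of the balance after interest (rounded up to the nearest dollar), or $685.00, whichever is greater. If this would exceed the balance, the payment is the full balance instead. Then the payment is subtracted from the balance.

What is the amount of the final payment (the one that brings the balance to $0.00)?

Month 1: $6,406.29 +$141.00 interest = $6,547.29; pay $685.00 → $5,862.29
Month 2: $5,862.29 +$129.00 interest = $5,991.29; pay $685.00 → $5,306.29
Month 3: $5,306.29 +$117.00 interest = $5,423.29; pay $685.00 → $4,738.29
Month 4: $4,738.29 +$105.00 interest = $4,843.29; pay $685.00 → $4,158.29
Month 5: $4,158.29 +$92.00 interest = $4,250.29; pay $685.00 → $3,565.29
Month 6: $3,565.29 +$79.00 interest = $3,644.29; pay $685.00 → $2,959.29
Month 7: $2,959.29 +$66.00 interest = $3,025.29; pay $685.00 → $2,340.29
Month 8: $2,340.29 +$52.00 interest = $2,392.29; pay $685.00 → $1,707.29
Month 9: $1,707.29 +$38.00 interest = $1,745.29; pay $685.00 → $1,060.29
Month 10: $1,060.29 +$24.00 interest = $1,084.29; pay $685.00 → $399.29
Month 11: $399.29 +$9.00 interest = $408.29; pay $408.29 → $0.00

$408.29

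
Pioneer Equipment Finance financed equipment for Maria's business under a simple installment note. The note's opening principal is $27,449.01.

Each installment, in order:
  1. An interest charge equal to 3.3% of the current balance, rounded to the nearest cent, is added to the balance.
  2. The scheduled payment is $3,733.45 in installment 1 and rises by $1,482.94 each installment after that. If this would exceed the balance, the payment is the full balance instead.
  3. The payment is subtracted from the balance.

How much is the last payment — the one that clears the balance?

$6,684.75

Installment 1: opening $27,449.01; interest $905.82 → $28,354.83; payment $3,733.45; balance $24,621.38
Installment 2: opening $24,621.38; interest $812.51 → $25,433.89; payment $5,216.39; balance $20,217.50
Installment 3: opening $20,217.50; interest $667.18 → $20,884.68; payment $6,699.33; balance $14,185.35
Installment 4: opening $14,185.35; interest $468.12 → $14,653.47; payment $8,182.27; balance $6,471.20
Installment 5: opening $6,471.20; interest $213.55 → $6,684.75; payment $6,684.75; balance $0.00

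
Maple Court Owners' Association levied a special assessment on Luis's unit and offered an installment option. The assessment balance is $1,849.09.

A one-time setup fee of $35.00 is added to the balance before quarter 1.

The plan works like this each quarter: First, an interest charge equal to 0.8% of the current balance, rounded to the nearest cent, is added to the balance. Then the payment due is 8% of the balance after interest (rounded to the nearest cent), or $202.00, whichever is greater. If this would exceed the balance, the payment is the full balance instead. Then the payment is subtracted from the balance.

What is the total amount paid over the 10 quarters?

$1,966.08

Quarter 1: opening $1,884.09; interest $15.07 → $1,899.16; payment $202.00; balance $1,697.16
Quarter 2: opening $1,697.16; interest $13.58 → $1,710.74; payment $202.00; balance $1,508.74
Quarter 3: opening $1,508.74; interest $12.07 → $1,520.81; payment $202.00; balance $1,318.81
Quarter 4: opening $1,318.81; interest $10.55 → $1,329.36; payment $202.00; balance $1,127.36
Quarter 5: opening $1,127.36; interest $9.02 → $1,136.38; payment $202.00; balance $934.38
Quarter 6: opening $934.38; interest $7.48 → $941.86; payment $202.00; balance $739.86
Quarter 7: opening $739.86; interest $5.92 → $745.78; payment $202.00; balance $543.78
Quarter 8: opening $543.78; interest $4.35 → $548.13; payment $202.00; balance $346.13
Quarter 9: opening $346.13; interest $2.77 → $348.90; payment $202.00; balance $146.90
Quarter 10: opening $146.90; interest $1.18 → $148.08; payment $148.08; balance $0.00
Total paid: $1,966.08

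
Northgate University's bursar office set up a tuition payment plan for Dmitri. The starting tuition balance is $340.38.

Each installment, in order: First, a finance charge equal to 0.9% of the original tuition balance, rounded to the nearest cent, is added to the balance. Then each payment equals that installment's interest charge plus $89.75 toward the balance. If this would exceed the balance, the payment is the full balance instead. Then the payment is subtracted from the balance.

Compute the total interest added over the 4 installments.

Installment 1: $340.38 +$3.06 interest = $343.44; pay $92.81 → $250.63
Installment 2: $250.63 +$3.06 interest = $253.69; pay $92.81 → $160.88
Installment 3: $160.88 +$3.06 interest = $163.94; pay $92.81 → $71.13
Installment 4: $71.13 +$3.06 interest = $74.19; pay $74.19 → $0.00
Total interest: $3.06 + $3.06 + $3.06 + $3.06 = $12.24

$12.24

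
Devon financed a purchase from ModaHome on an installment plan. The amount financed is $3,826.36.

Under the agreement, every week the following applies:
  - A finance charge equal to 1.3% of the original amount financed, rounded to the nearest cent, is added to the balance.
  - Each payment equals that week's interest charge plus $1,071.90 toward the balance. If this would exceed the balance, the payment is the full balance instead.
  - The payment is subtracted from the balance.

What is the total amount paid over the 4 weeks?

$4,025.32

Week 1: $3,826.36 +$49.74 interest = $3,876.10; pay $1,121.64 → $2,754.46
Week 2: $2,754.46 +$49.74 interest = $2,804.20; pay $1,121.64 → $1,682.56
Week 3: $1,682.56 +$49.74 interest = $1,732.30; pay $1,121.64 → $610.66
Week 4: $610.66 +$49.74 interest = $660.40; pay $660.40 → $0.00
Total paid: $4,025.32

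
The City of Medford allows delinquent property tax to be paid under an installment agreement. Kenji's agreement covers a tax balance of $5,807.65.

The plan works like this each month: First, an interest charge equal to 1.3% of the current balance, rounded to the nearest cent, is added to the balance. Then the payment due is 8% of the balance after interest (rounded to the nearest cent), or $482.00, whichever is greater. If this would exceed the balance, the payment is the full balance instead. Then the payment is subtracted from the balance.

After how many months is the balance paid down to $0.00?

Month 1: opening $5,807.65; interest $75.50 → $5,883.15; payment $482.00; balance $5,401.15
Month 2: opening $5,401.15; interest $70.21 → $5,471.36; payment $482.00; balance $4,989.36
Month 3: opening $4,989.36; interest $64.86 → $5,054.22; payment $482.00; balance $4,572.22
Month 4: opening $4,572.22; interest $59.44 → $4,631.66; payment $482.00; balance $4,149.66
Month 5: opening $4,149.66; interest $53.95 → $4,203.61; payment $482.00; balance $3,721.61
Month 6: opening $3,721.61; interest $48.38 → $3,769.99; payment $482.00; balance $3,287.99
Month 7: opening $3,287.99; interest $42.74 → $3,330.73; payment $482.00; balance $2,848.73
Month 8: opening $2,848.73; interest $37.03 → $2,885.76; payment $482.00; balance $2,403.76
Month 9: opening $2,403.76; interest $31.25 → $2,435.01; payment $482.00; balance $1,953.01
Month 10: opening $1,953.01; interest $25.39 → $1,978.40; payment $482.00; balance $1,496.40
Month 11: opening $1,496.40; interest $19.45 → $1,515.85; payment $482.00; balance $1,033.85
Month 12: opening $1,033.85; interest $13.44 → $1,047.29; payment $482.00; balance $565.29
Month 13: opening $565.29; interest $7.35 → $572.64; payment $482.00; balance $90.64
Month 14: opening $90.64; interest $1.18 → $91.82; payment $91.82; balance $0.00
Balance reaches $0.00 in month 14.

14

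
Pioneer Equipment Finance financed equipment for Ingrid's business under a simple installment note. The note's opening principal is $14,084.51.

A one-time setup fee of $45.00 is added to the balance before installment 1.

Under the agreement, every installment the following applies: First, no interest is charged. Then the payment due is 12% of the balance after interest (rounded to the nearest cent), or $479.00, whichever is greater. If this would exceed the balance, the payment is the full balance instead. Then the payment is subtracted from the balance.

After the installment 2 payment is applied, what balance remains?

$10,941.89

Installment 1: $14,129.51 − $1,695.54 → $12,433.97
Installment 2: $12,433.97 − $1,492.08 → $10,941.89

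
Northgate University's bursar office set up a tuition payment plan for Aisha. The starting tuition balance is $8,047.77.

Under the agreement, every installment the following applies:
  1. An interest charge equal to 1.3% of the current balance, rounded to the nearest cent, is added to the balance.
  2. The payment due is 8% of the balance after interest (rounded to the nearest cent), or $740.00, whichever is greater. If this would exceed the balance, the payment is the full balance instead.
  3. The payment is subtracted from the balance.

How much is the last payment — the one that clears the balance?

$593.74

Installment 1: $8,047.77 +$104.62 interest = $8,152.39; pay $740.00 → $7,412.39
Installment 2: $7,412.39 +$96.36 interest = $7,508.75; pay $740.00 → $6,768.75
Installment 3: $6,768.75 +$87.99 interest = $6,856.74; pay $740.00 → $6,116.74
Installment 4: $6,116.74 +$79.52 interest = $6,196.26; pay $740.00 → $5,456.26
Installment 5: $5,456.26 +$70.93 interest = $5,527.19; pay $740.00 → $4,787.19
Installment 6: $4,787.19 +$62.23 interest = $4,849.42; pay $740.00 → $4,109.42
Installment 7: $4,109.42 +$53.42 interest = $4,162.84; pay $740.00 → $3,422.84
Installment 8: $3,422.84 +$44.50 interest = $3,467.34; pay $740.00 → $2,727.34
Installment 9: $2,727.34 +$35.46 interest = $2,762.80; pay $740.00 → $2,022.80
Installment 10: $2,022.80 +$26.30 interest = $2,049.10; pay $740.00 → $1,309.10
Installment 11: $1,309.10 +$17.02 interest = $1,326.12; pay $740.00 → $586.12
Installment 12: $586.12 +$7.62 interest = $593.74; pay $593.74 → $0.00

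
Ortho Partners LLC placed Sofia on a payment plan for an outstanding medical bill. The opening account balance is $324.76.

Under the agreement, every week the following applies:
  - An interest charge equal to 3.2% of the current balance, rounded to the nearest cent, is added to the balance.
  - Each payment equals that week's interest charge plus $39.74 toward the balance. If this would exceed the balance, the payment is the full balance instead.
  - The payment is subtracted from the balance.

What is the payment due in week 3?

Week 1: opening $324.76; interest $10.39 → $335.15; payment $50.13; balance $285.02
Week 2: opening $285.02; interest $9.12 → $294.14; payment $48.86; balance $245.28
Week 3: opening $245.28; interest $7.85 → $253.13; payment $47.59; balance $205.54

$47.59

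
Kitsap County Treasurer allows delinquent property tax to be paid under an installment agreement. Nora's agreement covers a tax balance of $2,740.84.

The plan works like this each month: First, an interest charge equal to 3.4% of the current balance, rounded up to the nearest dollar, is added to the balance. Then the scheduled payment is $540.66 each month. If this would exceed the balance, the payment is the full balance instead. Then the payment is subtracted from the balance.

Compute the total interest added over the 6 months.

$325.00

Month 1: $2,740.84 +$94.00 interest = $2,834.84; pay $540.66 → $2,294.18
Month 2: $2,294.18 +$79.00 interest = $2,373.18; pay $540.66 → $1,832.52
Month 3: $1,832.52 +$63.00 interest = $1,895.52; pay $540.66 → $1,354.86
Month 4: $1,354.86 +$47.00 interest = $1,401.86; pay $540.66 → $861.20
Month 5: $861.20 +$30.00 interest = $891.20; pay $540.66 → $350.54
Month 6: $350.54 +$12.00 interest = $362.54; pay $362.54 → $0.00
Total interest: $94.00 + $79.00 + $63.00 + $47.00 + $30.00 + $12.00 = $325.00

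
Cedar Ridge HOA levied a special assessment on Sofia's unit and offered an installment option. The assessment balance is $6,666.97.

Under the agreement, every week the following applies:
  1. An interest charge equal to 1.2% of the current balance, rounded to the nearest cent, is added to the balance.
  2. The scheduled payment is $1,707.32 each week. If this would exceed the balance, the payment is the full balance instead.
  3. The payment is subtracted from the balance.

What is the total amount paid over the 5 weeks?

# | Opening | Interest | Payment | End bal
1 | $6,666.97 | $80.00 | $1,707.32 | $5,039.65
2 | $5,039.65 | $60.48 | $1,707.32 | $3,392.81
3 | $3,392.81 | $40.71 | $1,707.32 | $1,726.20
4 | $1,726.20 | $20.71 | $1,707.32 | $39.59
5 | $39.59 | $0.48 | $40.07 | $0.00
Total paid: $6,869.35

$6,869.35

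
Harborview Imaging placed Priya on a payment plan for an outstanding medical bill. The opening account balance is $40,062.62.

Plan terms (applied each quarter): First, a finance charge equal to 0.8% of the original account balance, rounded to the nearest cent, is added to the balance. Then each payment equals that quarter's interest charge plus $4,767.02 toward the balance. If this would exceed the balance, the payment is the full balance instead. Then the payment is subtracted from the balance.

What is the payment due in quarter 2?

$5,087.52

Quarter 1: opening $40,062.62; interest $320.50 → $40,383.12; payment $5,087.52; balance $35,295.60
Quarter 2: opening $35,295.60; interest $320.50 → $35,616.10; payment $5,087.52; balance $30,528.58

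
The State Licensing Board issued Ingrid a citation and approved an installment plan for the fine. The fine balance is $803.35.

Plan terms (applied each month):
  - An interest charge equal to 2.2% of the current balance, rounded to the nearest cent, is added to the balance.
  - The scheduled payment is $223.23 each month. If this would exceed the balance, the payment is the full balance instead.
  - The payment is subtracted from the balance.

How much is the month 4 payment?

# | Opening | Interest | Payment | End bal
1 | $803.35 | $17.67 | $223.23 | $597.79
2 | $597.79 | $13.15 | $223.23 | $387.71
3 | $387.71 | $8.53 | $223.23 | $173.01
4 | $173.01 | $3.81 | $176.82 | $0.00

$176.82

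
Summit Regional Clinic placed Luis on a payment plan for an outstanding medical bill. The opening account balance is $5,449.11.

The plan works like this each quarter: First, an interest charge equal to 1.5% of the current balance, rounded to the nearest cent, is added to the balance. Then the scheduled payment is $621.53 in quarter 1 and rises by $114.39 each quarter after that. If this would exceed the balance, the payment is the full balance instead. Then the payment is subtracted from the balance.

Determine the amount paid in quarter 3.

$850.31

# | Opening | Interest | Payment | End bal
1 | $5,449.11 | $81.74 | $621.53 | $4,909.32
2 | $4,909.32 | $73.64 | $735.92 | $4,247.04
3 | $4,247.04 | $63.71 | $850.31 | $3,460.44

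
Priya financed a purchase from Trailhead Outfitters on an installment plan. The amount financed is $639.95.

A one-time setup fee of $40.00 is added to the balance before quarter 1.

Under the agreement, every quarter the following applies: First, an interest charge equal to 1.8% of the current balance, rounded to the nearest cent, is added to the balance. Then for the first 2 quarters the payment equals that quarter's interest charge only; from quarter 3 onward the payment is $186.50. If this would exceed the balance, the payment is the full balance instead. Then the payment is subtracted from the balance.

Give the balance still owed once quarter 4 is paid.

$328.29

# | Opening | Interest | Payment | End bal
1 | $679.95 | $12.24 | $12.24 | $679.95
2 | $679.95 | $12.24 | $12.24 | $679.95
3 | $679.95 | $12.24 | $186.50 | $505.69
4 | $505.69 | $9.10 | $186.50 | $328.29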